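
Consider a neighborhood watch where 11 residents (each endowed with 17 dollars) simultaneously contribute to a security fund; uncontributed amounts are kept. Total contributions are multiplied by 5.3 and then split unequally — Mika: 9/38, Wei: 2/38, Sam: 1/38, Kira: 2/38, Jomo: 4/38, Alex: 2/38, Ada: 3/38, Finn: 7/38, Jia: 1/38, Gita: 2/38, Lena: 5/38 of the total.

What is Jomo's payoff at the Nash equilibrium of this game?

26.48 dollars

For player j, contributing a unit is worthwhile iff 5.3 × (j's share) ≥ 1, i.e. iff j's share is at least 0.1887.
The only share above 0.1887 is Mika's 9/38, contributing 17; the remaining 10 contribute 0. Total contributed: 17.
Jomo keeps 17 and receives 5.3 × 17 × 4/38 = 9.48 from the security fund, for a payoff of 26.48.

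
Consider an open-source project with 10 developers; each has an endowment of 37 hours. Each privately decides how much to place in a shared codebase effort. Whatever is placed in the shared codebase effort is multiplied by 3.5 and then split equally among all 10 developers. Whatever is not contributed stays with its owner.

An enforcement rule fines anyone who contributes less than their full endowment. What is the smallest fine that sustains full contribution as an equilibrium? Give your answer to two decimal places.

Given the others contribute fully, the best deviation is to contribute 0 (any partial contribution still incurs the fine and gives up units whose private return 0.3500 is below 1).
Deviating from 37 to 0 saves 37 hours but forfeits the deviator's share of the drop in the shared codebase effort: 3.5/10 × 37 = 12.95.
So the deviation gain is 37 − 12.95 = 24.05, and the fine must be at least 24.05 hours to wipe it out.

24.05 hours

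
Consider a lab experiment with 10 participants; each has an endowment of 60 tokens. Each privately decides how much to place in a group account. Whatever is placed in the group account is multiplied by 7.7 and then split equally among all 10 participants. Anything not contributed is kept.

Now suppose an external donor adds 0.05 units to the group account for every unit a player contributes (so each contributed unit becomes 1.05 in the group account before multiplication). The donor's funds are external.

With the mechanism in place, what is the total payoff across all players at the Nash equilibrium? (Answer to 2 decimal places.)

The effective private return is 7.7 × 1.05 / 10 = 0.8085, which is still under 1, so the mechanism doesn't change anyone's dominant strategy: zero contribution.
At the Nash equilibrium no one contributes; group total payoff = 10 × 60 = 600.

600.00 tokens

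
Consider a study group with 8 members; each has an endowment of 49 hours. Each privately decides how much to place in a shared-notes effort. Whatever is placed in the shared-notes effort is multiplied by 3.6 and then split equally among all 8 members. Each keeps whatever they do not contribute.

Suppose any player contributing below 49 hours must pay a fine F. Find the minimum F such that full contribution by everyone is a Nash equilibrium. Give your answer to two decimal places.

Given the others contribute fully, the best deviation is to contribute 0 (any partial contribution still incurs the fine and gives up units whose private return 0.4500 is below 1).
Deviating from 49 to 0 saves 49 hours but forfeits the deviator's share of the drop in the shared-notes effort: 3.6/8 × 49 = 22.05.
So the deviation gain is 49 − 22.05 = 26.95, and the fine must be at least 26.95 hours to wipe it out.

26.95 hours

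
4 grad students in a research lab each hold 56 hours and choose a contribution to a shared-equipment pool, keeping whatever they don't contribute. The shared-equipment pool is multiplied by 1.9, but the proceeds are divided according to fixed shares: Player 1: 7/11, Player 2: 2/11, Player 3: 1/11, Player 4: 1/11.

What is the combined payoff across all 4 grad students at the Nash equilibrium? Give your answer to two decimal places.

A player with share s gets back 1.9·s per unit contributed, so full contribution is dominant for anyone with s > 1/1.9 = 0.5263 and zero contribution is dominant for anyone below.
Player 1 alone (share 7/11) is above the threshold, contributing 56; the remaining 3 contribute 0. Total contributed: 56.
The shared-equipment pool pays out 1.9 × 56 = 106.40 in total (split across the unequal shares, but the aggregate is all that matters for the group sum).
The 3 free-riders keep 56 each, adding 168. Group total = 168 + 106.40 = 274.40.

274.40 hours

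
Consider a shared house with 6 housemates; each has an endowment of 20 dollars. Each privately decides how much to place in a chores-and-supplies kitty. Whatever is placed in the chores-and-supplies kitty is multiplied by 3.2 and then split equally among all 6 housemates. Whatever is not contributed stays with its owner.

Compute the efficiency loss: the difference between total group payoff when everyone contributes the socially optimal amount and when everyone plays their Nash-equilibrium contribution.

Each contributed unit returns 3.2/6 = 0.5333 to its contributor — below 1 — so contributing 0 is dominant for every player. At the Nash equilibrium everyone keeps their 20, and the group total is 6 × 20 = 120.
Each contributed unit returns 3.200 to the group as a whole (0.5333 to each of 6 players), which exceeds 1, so the social optimum is full contribution: group total = 3.200 × 120 = 384.00.
Efficiency loss = 384.00 − 120 = 264.00.

264.00 dollars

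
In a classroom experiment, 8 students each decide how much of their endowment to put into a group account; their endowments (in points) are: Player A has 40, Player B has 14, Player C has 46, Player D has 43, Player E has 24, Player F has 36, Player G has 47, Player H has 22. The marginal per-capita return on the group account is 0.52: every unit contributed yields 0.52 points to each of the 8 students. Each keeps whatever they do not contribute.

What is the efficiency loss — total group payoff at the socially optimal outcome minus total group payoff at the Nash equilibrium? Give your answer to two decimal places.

The private return per contributed unit is 0.52 < 1 for everyone, so the Nash equilibrium is zero contribution and the group total is Σ E_j = 40 + 14 + 46 + 43 + 24 + 36 + 47 + 22 = 272.
Each contributed unit returns 4.160 to the group, so the social optimum is full contribution by everyone: group total = 4.160 × 272 = 1131.52.
Efficiency loss = (4.160 − 1) × 272 = 859.52.

859.52 points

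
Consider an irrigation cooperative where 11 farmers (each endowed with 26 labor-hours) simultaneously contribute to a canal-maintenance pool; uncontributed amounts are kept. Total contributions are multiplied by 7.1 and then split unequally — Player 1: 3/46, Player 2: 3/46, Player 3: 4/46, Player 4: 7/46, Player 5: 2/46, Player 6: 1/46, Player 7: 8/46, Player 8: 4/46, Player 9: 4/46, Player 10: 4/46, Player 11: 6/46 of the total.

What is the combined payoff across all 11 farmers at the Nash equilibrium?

603.20 labor-hours

For player j, contributing a unit is worthwhile iff 7.1 × (j's share) ≥ 1, i.e. iff j's share is at least 0.1408.
Player 4 and Player 7 clear that bar, contributing 26 each; the remaining 9 contribute 0. Total contributed: 52.
The canal-maintenance pool pays out 7.1 × 52 = 369.20 in total (split across the unequal shares, but the aggregate is all that matters for the group sum).
The 9 free-riders keep 26 each, adding 234. Group total = 234 + 369.20 = 603.20.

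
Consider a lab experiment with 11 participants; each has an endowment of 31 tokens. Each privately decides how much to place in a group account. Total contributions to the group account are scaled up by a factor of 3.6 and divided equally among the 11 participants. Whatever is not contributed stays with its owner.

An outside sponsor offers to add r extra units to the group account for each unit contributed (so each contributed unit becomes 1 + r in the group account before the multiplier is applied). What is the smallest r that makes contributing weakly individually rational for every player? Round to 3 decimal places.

2.056

With matching at rate r, one contributed unit becomes (1 + r) in the group account and returns 3.6 × (1 + r) / 11 to the contributor.
Setting this equal to 1: 1 + r = 11/3.6 = 3.0556.
So the minimum matching rate is r = 3.0556 − 1 = 2.056.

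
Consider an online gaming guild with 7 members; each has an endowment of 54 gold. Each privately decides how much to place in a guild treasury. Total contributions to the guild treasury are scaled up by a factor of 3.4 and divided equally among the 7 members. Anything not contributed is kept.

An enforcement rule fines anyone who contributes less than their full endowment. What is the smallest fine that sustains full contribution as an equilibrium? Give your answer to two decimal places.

Given the others contribute fully, the best deviation is to contribute 0 (any partial contribution still incurs the fine and gives up units whose private return 0.4857 is below 1).
Deviating from 54 to 0 saves 54 gold but forfeits the deviator's share of the drop in the guild treasury: 3.4/7 × 54 = 26.23.
So the deviation gain is 54 − 26.23 = 27.77, and the fine must be at least 27.77 gold to wipe it out.

27.77 gold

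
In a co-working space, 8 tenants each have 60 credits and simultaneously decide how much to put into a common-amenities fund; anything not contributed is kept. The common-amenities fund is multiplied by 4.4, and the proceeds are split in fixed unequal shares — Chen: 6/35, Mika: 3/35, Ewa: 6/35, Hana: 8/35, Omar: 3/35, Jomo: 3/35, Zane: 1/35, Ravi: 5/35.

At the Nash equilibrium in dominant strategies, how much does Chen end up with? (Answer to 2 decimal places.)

Each unit j contributes comes back to j as 4.4 × (j's share), so j prefers to contribute only if that share exceeds 1/4.4 = 0.2273; otherwise keeping the unit dominates.
The only share above 0.2273 is Hana's 8/35, contributing 60; the remaining 7 contribute 0. Total contributed: 60.
Chen keeps 60 and receives 4.4 × 60 × 6/35 = 45.26 from the common-amenities fund, for a payoff of 105.26.

105.26 credits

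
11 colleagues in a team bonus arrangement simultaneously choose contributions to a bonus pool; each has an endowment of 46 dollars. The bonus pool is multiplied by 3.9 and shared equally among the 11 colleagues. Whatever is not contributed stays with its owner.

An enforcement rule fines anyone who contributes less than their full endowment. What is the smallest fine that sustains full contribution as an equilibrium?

Given the others contribute fully, the best deviation is to contribute 0 (any partial contribution still incurs the fine and gives up units whose private return 0.3545 is below 1).
Deviating from 46 to 0 saves 46 dollars but forfeits the deviator's share of the drop in the bonus pool: 3.9/11 × 46 = 16.31.
So the deviation gain is 46 − 16.31 = 29.69, and the fine must be at least 29.69 dollars to wipe it out.

29.69 dollars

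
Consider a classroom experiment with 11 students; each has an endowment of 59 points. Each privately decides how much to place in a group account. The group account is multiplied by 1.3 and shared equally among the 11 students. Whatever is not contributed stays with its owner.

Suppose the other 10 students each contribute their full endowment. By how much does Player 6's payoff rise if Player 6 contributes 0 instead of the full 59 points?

Switching from a contribution of 59 to 0 lets Player 6 keep an extra 59 points, but lowers the group account by 59, which costs Player 6 their own share of that drop: 1.3/11 × 59 = 6.97.
Net gain = 59 − 6.97 = 52.03. The private return per contributed unit (0.1182) is below 1, so free-riding is indeed the best response regardless of what the others do.

52.03 points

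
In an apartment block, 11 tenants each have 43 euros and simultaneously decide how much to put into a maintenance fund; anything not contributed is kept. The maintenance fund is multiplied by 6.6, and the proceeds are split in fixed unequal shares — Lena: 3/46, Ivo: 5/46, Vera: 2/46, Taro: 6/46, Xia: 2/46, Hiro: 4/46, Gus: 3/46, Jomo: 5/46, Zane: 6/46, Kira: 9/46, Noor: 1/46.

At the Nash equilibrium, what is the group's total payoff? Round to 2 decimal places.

Each unit j contributes comes back to j as 6.6 × (j's share), so j prefers to contribute only if that share exceeds 1/6.6 = 0.1515; otherwise keeping the unit dominates.
The only share above 0.1515 is Kira's 9/46, contributing 43; the remaining 10 contribute 0. Total contributed: 43.
The maintenance fund pays out 6.6 × 43 = 283.80 in total (split across the unequal shares, but the aggregate is all that matters for the group sum).
The 10 free-riders keep 43 each, adding 430. Group total = 430 + 283.80 = 713.80.

713.80 euros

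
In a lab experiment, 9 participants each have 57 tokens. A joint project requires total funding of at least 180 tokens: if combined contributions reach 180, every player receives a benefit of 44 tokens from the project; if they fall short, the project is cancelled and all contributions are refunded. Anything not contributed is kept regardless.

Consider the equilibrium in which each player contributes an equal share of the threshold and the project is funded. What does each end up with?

Equal share of the threshold: 180/9 = 20.
At this profile no one gains by cutting their contribution: any cut drops the total below 180, the project is cancelled, contributions are refunded, and the deviator ends with 57, which is less than 57 − 20 + 44 = 81. Contributing more than 20 just wastes the excess. So contributing exactly 20 is a best response.
Each player's payoff: 57 − 20 + 44 = 81.

81 tokens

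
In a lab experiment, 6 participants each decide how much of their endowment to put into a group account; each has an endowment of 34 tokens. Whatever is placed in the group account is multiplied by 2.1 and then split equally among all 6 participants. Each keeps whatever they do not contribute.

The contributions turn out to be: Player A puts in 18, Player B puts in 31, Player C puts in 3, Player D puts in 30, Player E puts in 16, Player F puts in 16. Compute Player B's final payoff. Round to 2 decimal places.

Total contributed: 18 + 31 + 3 + 30 + 16 + 16 = 114.
Each receives 2.1 × 114 / 6 = 39.90 from the group account.
Player B keeps 34 − 31 = 3, so Player B's payoff is 3 + 39.90 = 42.90.

42.90 tokens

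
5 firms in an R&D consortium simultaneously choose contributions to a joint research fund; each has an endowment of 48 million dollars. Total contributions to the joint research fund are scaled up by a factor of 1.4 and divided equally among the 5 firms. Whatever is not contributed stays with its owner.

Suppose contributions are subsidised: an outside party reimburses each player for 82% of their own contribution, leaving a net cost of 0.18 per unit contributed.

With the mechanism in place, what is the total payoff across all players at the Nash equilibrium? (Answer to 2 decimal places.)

532.80 million dollars

Under the mechanism each unit contributed yields (1.4/5) / 0.18 = 1.5556 back to its contributor per unit of net cost, which exceeds 1, making full contribution the dominant choice for everyone.
So the Nash equilibrium is full contribution by all 5; the group earns 5 × (48 × 0.82 + 1.4 × 48) = 532.80.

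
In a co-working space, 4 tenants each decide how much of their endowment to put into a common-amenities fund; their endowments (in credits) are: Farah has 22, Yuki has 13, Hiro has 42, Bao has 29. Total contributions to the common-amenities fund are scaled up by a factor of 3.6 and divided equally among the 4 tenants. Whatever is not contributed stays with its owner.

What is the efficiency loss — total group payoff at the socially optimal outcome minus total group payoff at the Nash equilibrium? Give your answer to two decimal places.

275.60 credits

The private return per contributed unit is 3.6/4 = 0.9000 < 1 for every player regardless of endowment, so the Nash equilibrium is zero contribution and the group total is Σ E_j = 22 + 13 + 42 + 29 = 106.
Each contributed unit returns 3.600 to the group, so the social optimum is full contribution by everyone: group total = 3.600 × 106 = 381.60.
Efficiency loss = (3.600 − 1) × 106 = 275.60.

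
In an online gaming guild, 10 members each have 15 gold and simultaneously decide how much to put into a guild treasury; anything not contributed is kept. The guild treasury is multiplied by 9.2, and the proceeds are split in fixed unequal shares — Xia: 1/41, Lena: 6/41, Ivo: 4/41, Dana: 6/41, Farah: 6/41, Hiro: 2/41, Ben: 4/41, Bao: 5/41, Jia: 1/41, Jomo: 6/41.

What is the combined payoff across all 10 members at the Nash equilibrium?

Each unit j contributes comes back to j as 9.2 × (j's share), so j prefers to contribute only if that share exceeds 1/9.2 = 0.1087; otherwise keeping the unit dominates.
Lena, Dana, Farah, Bao and Jomo are above the threshold, contributing 15 each; the remaining 5 contribute 0. Total contributed: 75.
The guild treasury pays out 9.2 × 75 = 690.00 in total (split across the unequal shares, but the aggregate is all that matters for the group sum).
The 5 free-riders keep 15 each, adding 75. Group total = 75 + 690.00 = 765.00.

765.00 gold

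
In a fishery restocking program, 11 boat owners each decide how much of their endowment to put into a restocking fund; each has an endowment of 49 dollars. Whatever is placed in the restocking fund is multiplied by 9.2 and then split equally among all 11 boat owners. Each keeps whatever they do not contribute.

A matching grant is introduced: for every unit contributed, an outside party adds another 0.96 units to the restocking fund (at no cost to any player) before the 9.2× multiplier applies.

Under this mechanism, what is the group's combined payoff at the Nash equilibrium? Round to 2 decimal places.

With the mechanism, a contributed unit returns 9.2 × 1.96 / 11 = 1.6393 per unit of net cost to the contributor — now above 1 — so contributing fully is weakly dominant for every player.
So the Nash equilibrium is full contribution by all 11; the group earns 9.2 × 1.96 × 539 = 9719.25.

9719.25 dollars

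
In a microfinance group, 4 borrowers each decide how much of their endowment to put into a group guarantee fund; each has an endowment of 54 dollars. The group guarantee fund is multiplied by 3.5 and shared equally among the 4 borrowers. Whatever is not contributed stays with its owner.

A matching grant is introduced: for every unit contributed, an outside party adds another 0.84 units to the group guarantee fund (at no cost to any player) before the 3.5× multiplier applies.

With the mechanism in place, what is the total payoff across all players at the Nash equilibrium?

With the mechanism, a contributed unit returns 3.5 × 1.84 / 4 = 1.6100 per unit of net cost to the contributor — now above 1 — so contributing fully is weakly dominant for every player.
So the Nash equilibrium is full contribution by all 4; the group earns 3.5 × 1.84 × 216 = 1391.04.

1391.04 dollars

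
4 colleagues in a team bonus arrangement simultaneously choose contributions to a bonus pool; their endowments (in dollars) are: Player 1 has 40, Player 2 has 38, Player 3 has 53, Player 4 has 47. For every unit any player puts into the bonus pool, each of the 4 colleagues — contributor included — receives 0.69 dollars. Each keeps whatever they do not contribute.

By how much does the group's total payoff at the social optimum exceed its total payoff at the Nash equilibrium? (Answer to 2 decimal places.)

The private return per contributed unit is 0.69 < 1 for everyone, so the Nash equilibrium is zero contribution and the group total is Σ E_j = 40 + 38 + 53 + 47 = 178.
Each contributed unit returns 2.760 to the group, so the social optimum is full contribution by everyone: group total = 2.760 × 178 = 491.28.
Efficiency loss = (2.760 − 1) × 178 = 313.28.

313.28 dollars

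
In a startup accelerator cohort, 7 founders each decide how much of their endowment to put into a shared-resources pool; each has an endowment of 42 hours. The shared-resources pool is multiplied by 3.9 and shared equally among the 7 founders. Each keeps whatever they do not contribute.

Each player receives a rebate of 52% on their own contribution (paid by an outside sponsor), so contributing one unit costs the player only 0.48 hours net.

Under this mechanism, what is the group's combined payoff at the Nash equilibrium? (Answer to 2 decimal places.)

1299.48 hours

Under the mechanism each unit contributed yields (3.9/7) / 0.48 = 1.1607 back to its contributor per unit of net cost, which exceeds 1, making full contribution the dominant choice for everyone.
At the Nash equilibrium everyone contributes 42. Group total payoff = 7 × (42 × 0.52 + 3.9 × 42) = 1299.48.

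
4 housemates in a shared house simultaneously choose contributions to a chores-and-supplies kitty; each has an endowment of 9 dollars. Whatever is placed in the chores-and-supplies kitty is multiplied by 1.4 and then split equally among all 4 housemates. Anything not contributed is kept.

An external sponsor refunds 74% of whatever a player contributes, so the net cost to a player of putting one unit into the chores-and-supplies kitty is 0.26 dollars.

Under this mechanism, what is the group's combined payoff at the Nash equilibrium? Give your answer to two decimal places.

Under the mechanism each unit contributed yields (1.4/4) / 0.26 = 1.3462 back to its contributor per unit of net cost, which exceeds 1, making full contribution the dominant choice for everyone.
At the Nash equilibrium everyone contributes 9. Group total payoff = 4 × (9 × 0.74 + 1.4 × 9) = 77.04.

77.04 dollars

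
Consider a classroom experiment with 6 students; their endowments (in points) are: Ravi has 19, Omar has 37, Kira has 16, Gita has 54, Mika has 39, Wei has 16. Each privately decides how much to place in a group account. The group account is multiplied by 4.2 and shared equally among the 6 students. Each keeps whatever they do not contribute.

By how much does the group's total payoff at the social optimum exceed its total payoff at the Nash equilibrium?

The private return per contributed unit is 4.2/6 = 0.7000 < 1 for every player regardless of endowment, so the Nash equilibrium is zero contribution and the group total is Σ E_j = 19 + 37 + 16 + 54 + 39 + 16 = 181.
Each contributed unit returns 4.200 to the group, so the social optimum is full contribution by everyone: group total = 4.200 × 181 = 760.20.
Efficiency loss = (4.200 − 1) × 181 = 579.20.

579.20 points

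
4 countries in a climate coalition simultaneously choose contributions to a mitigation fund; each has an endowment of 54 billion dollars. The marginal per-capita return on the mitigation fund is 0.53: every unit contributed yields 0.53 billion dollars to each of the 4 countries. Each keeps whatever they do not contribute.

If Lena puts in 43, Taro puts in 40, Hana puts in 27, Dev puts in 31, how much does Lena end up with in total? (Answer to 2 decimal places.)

85.73 billion dollars

Total contributed: 43 + 40 + 27 + 31 = 141.
Each receives 0.53 × 141 = 74.73 from the mitigation fund.
Lena keeps 54 − 43 = 11, so Lena's payoff is 11 + 74.73 = 85.73.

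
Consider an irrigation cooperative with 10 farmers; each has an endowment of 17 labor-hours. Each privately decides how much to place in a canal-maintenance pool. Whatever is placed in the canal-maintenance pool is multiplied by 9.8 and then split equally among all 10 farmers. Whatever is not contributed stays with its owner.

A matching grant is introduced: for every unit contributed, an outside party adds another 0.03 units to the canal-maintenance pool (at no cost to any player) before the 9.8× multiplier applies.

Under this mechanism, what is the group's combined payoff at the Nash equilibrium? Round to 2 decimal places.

With the mechanism, a contributed unit returns 9.8 × 1.03 / 10 = 1.0094 per unit of net cost to the contributor — now above 1 — so contributing fully is weakly dominant for every player.
So the Nash equilibrium is full contribution by all 10; the group earns 9.8 × 1.03 × 170 = 1715.98.

1715.98 labor-hours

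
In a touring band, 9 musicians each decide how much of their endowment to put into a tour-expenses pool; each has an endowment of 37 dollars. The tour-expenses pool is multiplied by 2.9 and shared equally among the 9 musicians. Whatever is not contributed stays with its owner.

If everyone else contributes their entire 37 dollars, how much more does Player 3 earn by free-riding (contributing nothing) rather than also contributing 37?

25.08 dollars

Switching from a contribution of 37 to 0 lets Player 3 keep an extra 37 dollars, but lowers the tour-expenses pool by 37, which costs Player 3 their own share of that drop: 2.9/9 × 37 = 11.92.
Net gain = 37 − 11.92 = 25.08. The private return per contributed unit (0.3222) is below 1, so free-riding is indeed the best response regardless of what the others do.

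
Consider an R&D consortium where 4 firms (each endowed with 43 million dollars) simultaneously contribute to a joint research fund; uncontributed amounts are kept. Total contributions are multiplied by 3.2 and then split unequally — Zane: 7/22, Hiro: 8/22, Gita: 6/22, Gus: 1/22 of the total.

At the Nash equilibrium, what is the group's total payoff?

361.20 million dollars

A player with share s gets back 3.2·s per unit contributed, so full contribution is dominant for anyone with s > 1/3.2 = 0.3125 and zero contribution is dominant for anyone below.
Zane and Hiro clear that bar, contributing 43 each; the remaining 2 contribute 0. Total contributed: 86.
The joint research fund pays out 3.2 × 86 = 275.20 in total (split across the unequal shares, but the aggregate is all that matters for the group sum).
The 2 free-riders keep 43 each, adding 86. Group total = 86 + 275.20 = 361.20.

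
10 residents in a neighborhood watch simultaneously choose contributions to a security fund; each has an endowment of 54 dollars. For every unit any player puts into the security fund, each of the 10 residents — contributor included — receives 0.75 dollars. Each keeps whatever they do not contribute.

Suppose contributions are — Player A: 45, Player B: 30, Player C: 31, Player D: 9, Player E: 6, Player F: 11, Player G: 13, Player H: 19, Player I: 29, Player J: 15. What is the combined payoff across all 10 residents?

Total contributed: 45 + 30 + 31 + 9 + 6 + 11 + 13 + 19 + 29 + 15 = 208; total kept: 10 × 54 − 208 = 332.
The security fund pays out 0.75 × 10 × 208 = 1560.00 in aggregate.
Group total = 332 + 1560.00 = 1892.00.

1892.00 dollars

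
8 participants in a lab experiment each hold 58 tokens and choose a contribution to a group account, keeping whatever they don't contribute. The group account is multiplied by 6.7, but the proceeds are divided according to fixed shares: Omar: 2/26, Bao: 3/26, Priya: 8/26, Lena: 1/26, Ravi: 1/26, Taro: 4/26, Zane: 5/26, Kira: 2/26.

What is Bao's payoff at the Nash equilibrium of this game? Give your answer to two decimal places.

Each unit j contributes comes back to j as 6.7 × (j's share), so j prefers to contribute only if that share exceeds 1/6.7 = 0.1493; otherwise keeping the unit dominates.
The shares above 0.1493 belong to Priya, Taro and Zane, contributing 58 each; the remaining 5 contribute 0. Total contributed: 174.
Bao keeps 58 and receives 6.7 × 174 × 3/26 = 134.52 from the group account, for a payoff of 192.52.

192.52 tokens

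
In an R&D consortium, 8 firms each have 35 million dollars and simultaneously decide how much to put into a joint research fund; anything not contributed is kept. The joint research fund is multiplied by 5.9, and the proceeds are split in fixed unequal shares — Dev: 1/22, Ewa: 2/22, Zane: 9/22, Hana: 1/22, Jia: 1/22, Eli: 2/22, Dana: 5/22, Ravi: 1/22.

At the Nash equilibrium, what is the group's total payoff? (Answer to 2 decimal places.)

623.00 million dollars

For player j, contributing a unit is worthwhile iff 5.9 × (j's share) ≥ 1, i.e. iff j's share is at least 0.1695.
Zane and Dana are above the threshold, contributing 35 each; the remaining 6 contribute 0. Total contributed: 70.
The joint research fund pays out 5.9 × 70 = 413.00 in total (split across the unequal shares, but the aggregate is all that matters for the group sum).
The 6 free-riders keep 35 each, adding 210. Group total = 210 + 413.00 = 623.00.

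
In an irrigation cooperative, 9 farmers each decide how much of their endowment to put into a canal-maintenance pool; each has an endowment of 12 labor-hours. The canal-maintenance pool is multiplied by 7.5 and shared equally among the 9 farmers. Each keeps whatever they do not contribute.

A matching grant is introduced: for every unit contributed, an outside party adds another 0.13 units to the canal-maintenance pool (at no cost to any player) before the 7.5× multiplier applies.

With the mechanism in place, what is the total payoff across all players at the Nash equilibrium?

Even with the mechanism, each unit contributed returns only 7.5 × 1.13 / 9 = 0.9417 per unit of net cost, so contributing nothing is still dominant.
At the Nash equilibrium no one contributes; group total payoff = 9 × 12 = 108.

108.00 labor-hours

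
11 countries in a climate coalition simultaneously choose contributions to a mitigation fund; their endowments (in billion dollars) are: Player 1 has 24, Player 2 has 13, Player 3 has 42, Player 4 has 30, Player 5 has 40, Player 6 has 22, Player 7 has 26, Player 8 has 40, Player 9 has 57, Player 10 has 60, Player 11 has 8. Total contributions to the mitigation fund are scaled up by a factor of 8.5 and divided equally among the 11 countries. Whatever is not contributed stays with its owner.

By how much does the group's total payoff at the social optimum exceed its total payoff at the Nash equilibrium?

The private return per contributed unit is 8.5/11 = 0.7727 < 1 for every player regardless of endowment, so the Nash equilibrium is zero contribution and the group total is Σ E_j = 24 + 13 + 42 + 30 + 40 + 22 + 26 + 40 + 57 + 60 + 8 = 362.
Each contributed unit returns 8.500 to the group, so the social optimum is full contribution by everyone: group total = 8.500 × 362 = 3077.00.
Efficiency loss = (8.500 − 1) × 362 = 2715.00.

2715.00 billion dollars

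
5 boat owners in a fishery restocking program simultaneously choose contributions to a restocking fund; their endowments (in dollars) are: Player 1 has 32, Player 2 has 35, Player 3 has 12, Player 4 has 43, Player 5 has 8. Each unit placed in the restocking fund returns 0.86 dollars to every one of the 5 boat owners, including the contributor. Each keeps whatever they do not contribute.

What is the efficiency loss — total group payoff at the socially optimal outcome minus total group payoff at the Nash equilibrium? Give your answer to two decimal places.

The private return per contributed unit is 0.86 < 1 for everyone, so the Nash equilibrium is zero contribution and the group total is Σ E_j = 32 + 35 + 12 + 43 + 8 = 130.
Each contributed unit returns 4.300 to the group, so the social optimum is full contribution by everyone: group total = 4.300 × 130 = 559.00.
Efficiency loss = (4.300 − 1) × 130 = 429.00.

429.00 dollars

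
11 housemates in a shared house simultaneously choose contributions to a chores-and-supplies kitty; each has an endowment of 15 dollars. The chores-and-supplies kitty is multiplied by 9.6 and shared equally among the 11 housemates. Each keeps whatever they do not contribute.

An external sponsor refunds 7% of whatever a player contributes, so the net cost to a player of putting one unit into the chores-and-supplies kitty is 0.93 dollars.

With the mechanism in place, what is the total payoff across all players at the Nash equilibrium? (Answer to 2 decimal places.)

Even with the mechanism, each unit contributed returns only (9.6/11) / 0.93 = 0.9384 per unit of net cost, so contributing nothing is still dominant.
Everyone keeps their endowment and the group total is 11 × 15 = 165.

165.00 dollars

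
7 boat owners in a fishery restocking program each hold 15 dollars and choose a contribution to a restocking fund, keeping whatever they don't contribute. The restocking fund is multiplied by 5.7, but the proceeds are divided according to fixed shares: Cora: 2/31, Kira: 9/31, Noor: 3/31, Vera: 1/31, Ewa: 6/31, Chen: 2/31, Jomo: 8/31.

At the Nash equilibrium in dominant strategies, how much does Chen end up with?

31.55 dollars

A player with share s gets back 5.7·s per unit contributed, so full contribution is dominant for anyone with s > 1/5.7 = 0.1754 and zero contribution is dominant for anyone below.
Kira, Ewa and Jomo clear that bar, contributing 15 each; the remaining 4 contribute 0. Total contributed: 45.
Chen keeps 15 and receives 5.7 × 45 × 2/31 = 16.55 from the restocking fund, for a payoff of 31.55.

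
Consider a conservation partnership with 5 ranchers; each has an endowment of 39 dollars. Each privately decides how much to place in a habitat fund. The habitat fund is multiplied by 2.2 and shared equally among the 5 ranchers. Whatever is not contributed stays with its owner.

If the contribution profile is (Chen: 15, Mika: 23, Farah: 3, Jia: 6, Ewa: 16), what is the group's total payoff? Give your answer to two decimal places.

270.60 dollars

Total contributed: 15 + 23 + 3 + 6 + 16 = 63; total kept: 5 × 39 − 63 = 132.
The habitat fund pays out 2.2 × 63 = 138.60 in aggregate.
Group total = 132 + 138.60 = 270.60.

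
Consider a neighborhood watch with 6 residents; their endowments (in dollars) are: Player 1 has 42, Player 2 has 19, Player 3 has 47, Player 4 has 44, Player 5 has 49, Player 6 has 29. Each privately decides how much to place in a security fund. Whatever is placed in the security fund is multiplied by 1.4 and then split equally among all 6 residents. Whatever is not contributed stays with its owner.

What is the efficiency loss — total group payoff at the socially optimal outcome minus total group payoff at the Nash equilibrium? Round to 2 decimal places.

The private return per contributed unit is 1.4/6 = 0.2333 < 1 for every player regardless of endowment, so the Nash equilibrium is zero contribution and the group total is Σ E_j = 42 + 19 + 47 + 44 + 49 + 29 = 230.
Each contributed unit returns 1.400 to the group, so the social optimum is full contribution by everyone: group total = 1.400 × 230 = 322.00.
Efficiency loss = (1.400 − 1) × 230 = 92.00.

92.00 dollars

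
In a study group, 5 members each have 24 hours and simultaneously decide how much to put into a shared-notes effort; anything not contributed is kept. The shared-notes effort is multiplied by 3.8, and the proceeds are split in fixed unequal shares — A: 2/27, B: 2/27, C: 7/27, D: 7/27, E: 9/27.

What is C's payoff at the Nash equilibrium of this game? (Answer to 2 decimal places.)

47.64 hours

Player j's private return per contributed unit is 3.8 × (j's share). Contributing is weakly dominant for j when that share is at least 1/3.8 = 0.2632, and contributing 0 is dominant otherwise.
The only share above 0.2632 is E's 9/27, contributing 24; the remaining 4 contribute 0. Total contributed: 24.
C keeps 24 and receives 3.8 × 24 × 7/27 = 23.64 from the shared-notes effort, for a payoff of 47.64.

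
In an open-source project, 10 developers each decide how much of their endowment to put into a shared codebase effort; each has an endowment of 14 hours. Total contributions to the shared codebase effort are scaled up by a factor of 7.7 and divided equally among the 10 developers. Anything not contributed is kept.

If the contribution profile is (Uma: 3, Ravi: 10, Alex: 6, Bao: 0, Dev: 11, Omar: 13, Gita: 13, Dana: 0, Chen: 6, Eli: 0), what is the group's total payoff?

555.40 hours

Total contributed: 3 + 10 + 6 + 0 + 11 + 13 + 13 + 0 + 6 + 0 = 62; total kept: 10 × 14 − 62 = 78.
The shared codebase effort pays out 7.7 × 62 = 477.40 in aggregate.
Group total = 78 + 477.40 = 555.40.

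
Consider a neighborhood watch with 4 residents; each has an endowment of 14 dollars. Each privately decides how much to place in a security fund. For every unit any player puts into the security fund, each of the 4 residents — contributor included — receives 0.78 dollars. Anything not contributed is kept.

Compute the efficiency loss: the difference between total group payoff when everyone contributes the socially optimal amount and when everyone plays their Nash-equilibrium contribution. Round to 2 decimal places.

The private return per contributed unit is 0.78 < 1, so contributing 0 is dominant for every player. At the Nash equilibrium everyone keeps their 14, and the group total is 4 × 14 = 56.
Each contributed unit returns 3.120 to the group as a whole (0.78 to each of 4 players), which exceeds 1, so the social optimum is full contribution: group total = 3.120 × 56 = 174.72.
Efficiency loss = 174.72 − 56 = 118.72.

118.72 dollars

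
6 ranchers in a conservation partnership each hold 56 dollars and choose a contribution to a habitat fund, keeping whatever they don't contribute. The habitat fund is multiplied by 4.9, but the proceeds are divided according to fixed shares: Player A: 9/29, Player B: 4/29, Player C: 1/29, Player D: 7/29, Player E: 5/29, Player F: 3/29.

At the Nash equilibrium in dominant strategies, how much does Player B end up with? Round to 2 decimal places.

131.70 dollars

For player j, contributing a unit is worthwhile iff 4.9 × (j's share) ≥ 1, i.e. iff j's share is at least 0.2041.
Player A and Player D are above the threshold, contributing 56 each; the remaining 4 contribute 0. Total contributed: 112.
Player B keeps 56 and receives 4.9 × 112 × 4/29 = 75.70 from the habitat fund, for a payoff of 131.70.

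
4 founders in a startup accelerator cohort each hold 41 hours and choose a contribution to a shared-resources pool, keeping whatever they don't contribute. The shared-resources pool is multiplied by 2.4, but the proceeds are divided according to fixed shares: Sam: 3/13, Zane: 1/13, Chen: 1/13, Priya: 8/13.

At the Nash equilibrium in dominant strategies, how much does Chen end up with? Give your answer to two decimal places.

For player j, contributing a unit is worthwhile iff 2.4 × (j's share) ≥ 1, i.e. iff j's share is at least 0.4167.
Priya alone (share 8/13) is above the threshold, contributing 41; the remaining 3 contribute 0. Total contributed: 41.
Chen keeps 41 and receives 2.4 × 41 × 1/13 = 7.57 from the shared-resources pool, for a payoff of 48.57.

48.57 hours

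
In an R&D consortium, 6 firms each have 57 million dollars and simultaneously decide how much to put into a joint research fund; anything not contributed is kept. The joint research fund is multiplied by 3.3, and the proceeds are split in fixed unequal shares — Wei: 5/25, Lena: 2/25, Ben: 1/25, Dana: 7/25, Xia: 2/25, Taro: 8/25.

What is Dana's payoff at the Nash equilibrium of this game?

For player j, contributing a unit is worthwhile iff 3.3 × (j's share) ≥ 1, i.e. iff j's share is at least 0.3030.
Only Taro (8/25) clears that bar, contributing 57; the remaining 5 contribute 0. Total contributed: 57.
Dana keeps 57 and receives 3.3 × 57 × 7/25 = 52.67 from the joint research fund, for a payoff of 109.67.

109.67 million dollars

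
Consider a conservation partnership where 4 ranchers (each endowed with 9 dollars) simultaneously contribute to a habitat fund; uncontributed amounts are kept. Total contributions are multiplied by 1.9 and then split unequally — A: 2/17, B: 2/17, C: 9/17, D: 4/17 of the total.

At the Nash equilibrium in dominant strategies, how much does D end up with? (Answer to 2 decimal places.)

Player j's private return per contributed unit is 1.9 × (j's share). Contributing is weakly dominant for j when that share is at least 1/1.9 = 0.5263, and contributing 0 is dominant otherwise.
The only share above 0.5263 is C's 9/17, contributing 9; the remaining 3 contribute 0. Total contributed: 9.
D keeps 9 and receives 1.9 × 9 × 4/17 = 4.02 from the habitat fund, for a payoff of 13.02.

13.02 dollars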